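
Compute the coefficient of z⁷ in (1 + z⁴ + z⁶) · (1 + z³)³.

3

(1 + z⁴ + z⁶) has coefficients 1,0,0,0,1,0,1 for degrees 0…6.
(1 + z³)³ has coefficients 1,0,0,3,0,0,3,0 for degrees 0…7.
[z⁷] = 1·0 + 1·3 + 1·0 = 3.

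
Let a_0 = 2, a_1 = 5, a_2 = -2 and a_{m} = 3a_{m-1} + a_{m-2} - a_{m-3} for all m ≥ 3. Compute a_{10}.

The ordinary generating function has denominator 1 - 3t - t^2 + t^3.
Iterating the recurrence: a_0,…,a_{10} = 2, 5, -2, -3, -16, -49, -160, -513, -1650, -5303, -17046.

-17046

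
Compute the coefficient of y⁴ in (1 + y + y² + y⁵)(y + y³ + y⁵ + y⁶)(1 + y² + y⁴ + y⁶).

(1 + y + y² + y⁵) has coefficients 1,1,1,0,0 for degrees 0…4.
(y + y³ + y⁵ + y⁶) has coefficients 0,1,0,1,0 for degrees 0…4.
Finally multiplying by (1 + y² + y⁴ + y⁶), the product of all factors after the first has coefficients 0,1,0,2,0 for degrees 0…4.
[y⁴] = 1·0 + 1·2 + 1·0 = 2.

2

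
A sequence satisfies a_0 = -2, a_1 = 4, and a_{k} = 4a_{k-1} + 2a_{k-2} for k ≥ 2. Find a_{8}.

The ordinary generating function has denominator 1 - 4z - 2z^2.
Iterating the recurrence: a_0,…,a_{8} = -2, 4, 12, 56, 248, 1104, 4912, 21856, 97248.

97248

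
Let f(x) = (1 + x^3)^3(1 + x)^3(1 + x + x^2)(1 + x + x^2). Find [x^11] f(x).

(1 + x^3)^3 has coefficients 1,0,0,3,0,0,3,0,0,1 for degrees 0…9.
(1 + x)^3 has coefficients 1,3,3,1,0,0,0,0,0,0,0,0 for degrees 0…11.
Multiplying by (1 + x + x^2) gives running coefficients 1,4,7,7,4,1,0,0,0,0,0,0 for degrees 0…11.
Finally multiplying by (1 + x + x^2), the product of all factors after the first has coefficients 1,5,12,18,18,12,5,1,0,0,0,0 for degrees 0…11.
[x^11] = 1·0 + 3·0 + 3·12 + 1·12 = 48.

48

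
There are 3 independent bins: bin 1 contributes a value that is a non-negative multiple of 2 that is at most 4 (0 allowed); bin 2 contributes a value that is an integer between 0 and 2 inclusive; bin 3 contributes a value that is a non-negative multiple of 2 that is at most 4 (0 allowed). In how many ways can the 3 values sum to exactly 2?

3

The generating function for the choices is (1 + q^2 + q^4)·(1 + q + q^2)·(1 + q^2 + q^4); the count is [q^2].
(1 + q^2 + q^4) has coefficients 1,0,1 for degrees 0…2.
(1 + q + q^2) has coefficients 1,1,1 for degrees 0…2.
Finally multiplying by (1 + q^2 + q^4), the product of all factors after the first has coefficients 1,1,2 for degrees 0…2.
[q^2] = 1·2 + 1·1 = 3.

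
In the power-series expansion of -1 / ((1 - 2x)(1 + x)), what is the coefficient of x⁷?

-85

Partial fractions give a closed form: a_n = (-2/3)·2^n + (-1/3)·(-1)^n.
At n = 7: a_7 = -85.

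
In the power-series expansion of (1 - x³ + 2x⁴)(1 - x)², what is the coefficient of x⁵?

-5

(1 - x³ + 2x⁴) has coefficients 1,0,0,-1,2 for degrees 0…4.
(1 - x)² has coefficients 1,-2,1,0,0,0 for degrees 0…5.
[x⁵] = 1·0 − 1·1 + 2·(-2) = -5.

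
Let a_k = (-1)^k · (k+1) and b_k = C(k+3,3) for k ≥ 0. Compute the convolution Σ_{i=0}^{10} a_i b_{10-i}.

This is [x^10] in the product of the two ordinary generating functions.
Σ = 1·286 − 2·220 + 3·165 − 4·120 + 5·84 − 6·56 + 7·35 − 8·20 + 9·10 − 10·4 + 11·1 = 91.

91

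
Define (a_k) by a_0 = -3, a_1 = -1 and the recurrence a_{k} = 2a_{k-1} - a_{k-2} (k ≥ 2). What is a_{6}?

9

The ordinary generating function has denominator 1 - 2t + t^2.
Iterating the recurrence: a_0,…,a_{6} = -3, -1, 1, 3, 5, 7, 9.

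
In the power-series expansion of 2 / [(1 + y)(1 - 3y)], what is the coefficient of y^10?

88574

Partial fractions give a closed form: a_n = (1/2)·(-1)^n + (3/2)·3^n.
At n = 10: a_10 = 88574.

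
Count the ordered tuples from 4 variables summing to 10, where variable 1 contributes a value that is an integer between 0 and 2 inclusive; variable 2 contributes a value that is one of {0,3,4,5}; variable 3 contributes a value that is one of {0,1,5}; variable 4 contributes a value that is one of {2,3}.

6

The generating function for the choices is (1 + z + z²)·(1 + z³ + z⁴ + z⁵)·(1 + z + z⁵)·(z² + z³); the count is [z¹⁰].
(1 + z + z²) has coefficients 1,1,1 for degrees 0…2.
(1 + z³ + z⁴ + z⁵) has coefficients 1,0,0,1,1,1,0,0,0,0,0 for degrees 0…10.
Multiplying by (1 + z + z⁵) gives running coefficients 1,1,0,1,2,3,1,0,1,1,1 for degrees 0…10.
Finally multiplying by (z² + z³), the product of all factors after the first has coefficients 0,0,1,2,1,1,3,5,4,1,1 for degrees 0…10.
[z¹⁰] = 1·1 + 1·1 + 1·4 = 6.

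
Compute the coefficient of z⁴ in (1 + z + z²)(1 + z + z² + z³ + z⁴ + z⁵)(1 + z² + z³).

8

(1 + z + z²) has coefficients 1,1,1 for degrees 0…2.
(1 + z + z² + z³ + z⁴ + z⁵) has coefficients 1,1,1,1,1 for degrees 0…4.
Finally multiplying by (1 + z² + z³), the product of all factors after the first has coefficients 1,1,2,3,3 for degrees 0…4.
[z⁴] = 1·3 + 1·3 + 1·2 = 8.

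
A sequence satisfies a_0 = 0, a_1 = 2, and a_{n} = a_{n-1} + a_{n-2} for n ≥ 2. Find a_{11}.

The ordinary generating function has denominator 1 - z - z^2.
Iterating the recurrence: a_0,…,a_{11} = 0, 2, 2, 4, 6, 10, 16, 26, 42, 68, 110, 178.

178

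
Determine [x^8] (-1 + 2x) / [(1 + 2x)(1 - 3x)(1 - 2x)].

-4039

The denominator gives the recurrence a_n = 3a_(n−1) + 4a_(n−2) − 12a_(n−3) for n ≥ 3; the numerator fixes a_0 = -1, a_1 = -1, a_2 = -7.
Iterating: -1, -1, -7, -13, -55, -133, -463, -1261, -4039, so a_8 = -4039.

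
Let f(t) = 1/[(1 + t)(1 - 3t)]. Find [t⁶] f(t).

547

The denominator gives the recurrence a_n = 2a_(n−1) + 3a_(n−2) for n ≥ 2; the numerator fixes a_0 = 1, a_1 = 2.
Iterating: 1, 2, 7, 20, 61, 182, 547, so a_6 = 547.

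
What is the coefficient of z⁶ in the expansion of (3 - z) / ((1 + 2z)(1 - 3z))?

1256

The denominator gives the recurrence a_n = a_(n−1) + 6a_(n−2) for n ≥ 3; the numerator fixes a_0 = 3, a_1 = 2, a_2 = 20.
Iterating: 3, 2, 20, 32, 152, 344, 1256, so a_6 = 1256.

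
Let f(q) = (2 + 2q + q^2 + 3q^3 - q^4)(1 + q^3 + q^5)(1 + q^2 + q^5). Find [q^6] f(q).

(2 + 2q + q^2 + 3q^3 - q^4) has coefficients 2,2,1,3,-1 for degrees 0…4.
(1 + q^3 + q^5) has coefficients 1,0,0,1,0,1,0 for degrees 0…6.
Finally multiplying by (1 + q^2 + q^5), the product of all factors after the first has coefficients 1,0,1,1,0,3,0 for degrees 0…6.
[q^6] = 2·0 + 2·3 + 1·0 + 3·1 − 1·1 = 8.

8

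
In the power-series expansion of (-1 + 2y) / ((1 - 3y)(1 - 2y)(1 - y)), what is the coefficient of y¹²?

-797161

The denominator gives the recurrence a_n = 6a_(n−1) − 11a_(n−2) + 6a_(n−3) for n ≥ 3; the numerator fixes a_0 = -1, a_1 = -4, a_2 = -13.
Iterating: -1, -4, -13, -40, -121, -364, -1093, -3280, -9841, -29524, -88573, -265720, -797161, so a_12 = -797161.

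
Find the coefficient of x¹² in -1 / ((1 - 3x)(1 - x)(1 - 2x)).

The denominator gives the recurrence a_n = 6a_(n−1) − 11a_(n−2) + 6a_(n−3) for n ≥ 3; the numerator fixes a_0 = -1, a_1 = -6, a_2 = -25.
Iterating: -1, -6, -25, -90, -301, -966, -3025, -9330, -28501, -86526, -261625, -788970, -2375101, so a_12 = -2375101.

-2375101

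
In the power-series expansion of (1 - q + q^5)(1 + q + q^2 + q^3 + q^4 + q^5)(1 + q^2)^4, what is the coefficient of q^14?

10

(1 - q + q^5) has coefficients 1,-1,0,0,0,1 for degrees 0…5.
(1 + q + q^2 + q^3 + q^4 + q^5) has coefficients 1,1,1,1,1,1,0,0,0,0,0,0,0,0,0 for degrees 0…14.
Finally multiplying by (1 + q^2)^4, the product of all factors after the first has coefficients 1,1,5,5,11,11,14,14,11,11,5,5,1,1,0 for degrees 0…14.
[q^14] = 1·0 − 1·1 + 1·11 = 10.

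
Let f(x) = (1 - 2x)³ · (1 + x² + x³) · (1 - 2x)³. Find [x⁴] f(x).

(1 - 2x)³ has coefficients 1,-6,12,-8 for degrees 0…3.
(1 + x² + x³) has coefficients 1,0,1,1,0 for degrees 0…4.
Finally multiplying by (1 - 2x)³, the product of all factors after the first has coefficients 1,-6,13,-13,6 for degrees 0…4.
[x⁴] = 1·6 − 6·(-13) + 12·13 − 8·(-6) = 288.

288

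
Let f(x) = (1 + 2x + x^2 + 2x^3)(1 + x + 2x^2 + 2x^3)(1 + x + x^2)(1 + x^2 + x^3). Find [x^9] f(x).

28

(1 + 2x + x^2 + 2x^3) has coefficients 1,2,1,2 for degrees 0…3.
(1 + x + 2x^2 + 2x^3) has coefficients 1,1,2,2,0,0,0,0,0,0 for degrees 0…9.
Multiplying by (1 + x + x^2) gives running coefficients 1,2,4,5,4,2,0,0,0,0 for degrees 0…9.
Finally multiplying by (1 + x^2 + x^3), the product of all factors after the first has coefficients 1,2,5,8,10,11,9,6,2,0 for degrees 0…9.
[x^9] = 1·0 + 2·2 + 1·6 + 2·9 = 28.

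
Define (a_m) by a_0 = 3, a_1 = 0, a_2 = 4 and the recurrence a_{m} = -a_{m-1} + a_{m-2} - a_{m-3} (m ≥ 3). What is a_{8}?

The ordinary generating function has denominator 1 + t - t^2 + t^3.
Iterating the recurrence: a_0,…,a_{8} = 3, 0, 4, -7, 11, -22, 40, -73, 135.

135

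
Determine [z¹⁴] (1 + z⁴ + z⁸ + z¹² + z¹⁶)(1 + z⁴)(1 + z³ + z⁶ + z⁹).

(1 + z⁴ + z⁸ + z¹² + z¹⁶) has coefficients 1,0,0,0,1,0,0,0,1,0,0,0,1,0,0 for degrees 0…14.
(1 + z⁴) has coefficients 1,0,0,0,1,0,0,0,0,0,0,0,0,0,0 for degrees 0…14.
Finally multiplying by (1 + z³ + z⁶ + z⁹), the product of all factors after the first has coefficients 1,0,0,1,1,0,1,1,0,1,1,0,0,1,0 for degrees 0…14.
[z¹⁴] = 1·0 + 1·1 + 1·1 + 1·0 = 2.

2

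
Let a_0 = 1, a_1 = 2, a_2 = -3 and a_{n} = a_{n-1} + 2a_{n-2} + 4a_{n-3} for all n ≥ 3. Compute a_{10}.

1143

The ordinary generating function has denominator 1 - z - 2z^2 - 4z^3.
Iterating the recurrence: a_0,…,a_{10} = 1, 2, -3, 5, 7, 5, 39, 77, 175, 485, 1143.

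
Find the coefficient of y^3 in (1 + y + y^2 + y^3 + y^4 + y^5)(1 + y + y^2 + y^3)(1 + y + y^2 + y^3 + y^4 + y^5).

10

(1 + y + y^2 + y^3 + y^4 + y^5) has coefficients 1,1,1,1 for degrees 0…3.
(1 + y + y^2 + y^3) has coefficients 1,1,1,1 for degrees 0…3.
Finally multiplying by (1 + y + y^2 + y^3 + y^4 + y^5), the product of all factors after the first has coefficients 1,2,3,4 for degrees 0…3.
[y^3] = 1·4 + 1·3 + 1·2 + 1·1 = 10.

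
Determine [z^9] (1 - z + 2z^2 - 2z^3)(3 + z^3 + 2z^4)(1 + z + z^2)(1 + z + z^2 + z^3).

-5

(1 - z + 2z^2 - 2z^3) has coefficients 1,-1,2,-2 for degrees 0…3.
(3 + z^3 + 2z^4) has coefficients 3,0,0,1,2,0,0,0,0,0 for degrees 0…9.
Multiplying by (1 + z + z^2) gives running coefficients 3,3,3,1,3,3,2,0,0,0 for degrees 0…9.
Finally multiplying by (1 + z + z^2 + z^3), the product of all factors after the first has coefficients 3,6,9,10,10,10,9,8,5,2 for degrees 0…9.
[z^9] = 1·2 − 1·5 + 2·8 − 2·9 = -5.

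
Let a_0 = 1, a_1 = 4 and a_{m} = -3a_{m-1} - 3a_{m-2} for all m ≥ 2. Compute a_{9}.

The ordinary generating function has denominator 1 + 3q + 3q^2.
Iterating the recurrence: a_0,…,a_{9} = 1, 4, -15, 33, -54, 63, -27, -108, 405, -891.

-891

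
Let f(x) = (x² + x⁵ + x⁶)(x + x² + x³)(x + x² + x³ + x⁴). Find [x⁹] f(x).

(x² + x⁵ + x⁶) has coefficients 0,0,1,0,0,1,1 for degrees 0…6.
(x + x² + x³) has coefficients 0,1,1,1,0,0,0,0,0,0 for degrees 0…9.
Finally multiplying by (x + x² + x³ + x⁴), the product of all factors after the first has coefficients 0,0,1,2,3,3,2,1,0,0 for degrees 0…9.
[x⁹] = 1·1 + 1·3 + 1·2 = 6.

6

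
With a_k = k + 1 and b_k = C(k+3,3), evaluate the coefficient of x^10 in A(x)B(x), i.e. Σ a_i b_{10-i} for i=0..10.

3003

This is [x^10] in the product of the two ordinary generating functions.
Σ = 1·286 + 2·220 + 3·165 + 4·120 + 5·84 + 6·56 + 7·35 + 8·20 + 9·10 + 10·4 + 11·1 = 3003.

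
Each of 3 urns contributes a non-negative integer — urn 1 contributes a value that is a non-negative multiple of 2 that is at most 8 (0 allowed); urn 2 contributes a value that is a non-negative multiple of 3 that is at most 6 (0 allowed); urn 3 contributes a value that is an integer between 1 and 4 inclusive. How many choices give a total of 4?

The generating function for the choices is (1 + y² + y⁴ + y⁶ + y⁸)·(1 + y³ + y⁶)·(y + y² + y³ + y⁴); the count is [y⁴].
(1 + y² + y⁴ + y⁶ + y⁸) has coefficients 1,0,1,0,1 for degrees 0…4.
(1 + y³ + y⁶) has coefficients 1,0,0,1,0 for degrees 0…4.
Finally multiplying by (y + y² + y³ + y⁴), the product of all factors after the first has coefficients 0,1,1,1,2 for degrees 0…4.
[y⁴] = 1·2 + 1·1 + 1·0 = 3.

3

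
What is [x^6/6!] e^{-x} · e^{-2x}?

The EGF product rule gives c_6 = Σ_{k_1+k_2=6} C(6; k_1,k_2) · ∏ g_i(k_i), where e^{-x} gives (-1)^k; e^{-2x} gives (-2)^k.
g_1(k) for k = 0…6: 1, -1, 1, -1, 1, -1, 1.
g_2(k) for k = 0…6: 1, -2, 4, -8, 16, -32, 64.
c_6 = Σ_k C(6,k)·g_1(k)·g_2(6−k) = 1·1·64 + 6·(-1)·(-32) + 15·1·16 + 20·(-1)·(-8) + 15·1·4 + 6·(-1)·(-2) + 1·1·1 = 64 + 192 + 240 + 160 + 60 + 12 + 1 = 729.

729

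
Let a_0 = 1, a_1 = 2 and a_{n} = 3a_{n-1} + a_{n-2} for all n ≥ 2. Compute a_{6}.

The ordinary generating function has denominator 1 - 3q - q^2.
Iterating the recurrence: a_0,…,a_{6} = 1, 2, 7, 23, 76, 251, 829.

829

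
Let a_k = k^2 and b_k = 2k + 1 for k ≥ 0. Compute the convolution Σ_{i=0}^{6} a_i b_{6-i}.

301

This is [x^6] in the product of the two ordinary generating functions.
Σ = 0·13 + 1·11 + 4·9 + 9·7 + 16·5 + 25·3 + 36·1 = 301.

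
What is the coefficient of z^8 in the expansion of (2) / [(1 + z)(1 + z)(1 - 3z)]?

7386

The denominator gives the recurrence a_n = a_(n−1) + 5a_(n−2) + 3a_(n−3) for n ≥ 3; the numerator fixes a_0 = 2, a_1 = 2, a_2 = 12.
Iterating: 2, 2, 12, 28, 94, 270, 824, 2456, 7386, so a_8 = 7386.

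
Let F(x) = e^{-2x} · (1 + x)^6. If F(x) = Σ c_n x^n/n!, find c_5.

The EGF product rule gives c_5 = Σ_{k_1+k_2=5} C(5; k_1,k_2) · ∏ g_i(k_i), where e^{-2x} gives (-2)^k; (1+x)^6 gives the falling factorial (6)_k.
g_1(k) for k = 0…5: 1, -2, 4, -8, 16, -32.
g_2(k) for k = 0…5: 1, 6, 30, 120, 360, 720.
c_5 = Σ_k C(5,k)·g_1(k)·g_2(5−k) = 1·1·720 + 5·(-2)·360 + 10·4·120 + 10·(-8)·30 + 5·16·6 + 1·(-32)·1 = 720 − 3600 + 4800 − 2400 + 480 − 32 = -32.

-32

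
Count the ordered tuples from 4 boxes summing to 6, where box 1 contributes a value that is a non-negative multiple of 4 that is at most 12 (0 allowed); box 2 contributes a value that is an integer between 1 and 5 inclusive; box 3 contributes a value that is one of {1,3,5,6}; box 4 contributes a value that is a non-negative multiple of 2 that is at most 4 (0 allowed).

The generating function for the choices is (1 + q^4 + q^8 + q^12)·(q + q^2 + q^3 + q^4 + q^5)·(q + q^3 + q^5 + q^6)·(1 + q^2 + q^4); the count is [q^6].
(1 + q^4 + q^8 + q^12) has coefficients 1,0,0,0,1,0,0 for degrees 0…6.
(q + q^2 + q^3 + q^4 + q^5) has coefficients 0,1,1,1,1,1,0 for degrees 0…6.
Multiplying by (q + q^3 + q^5 + q^6) gives running coefficients 0,0,1,1,2,2,3 for degrees 0…6.
Finally multiplying by (1 + q^2 + q^4), the product of all factors after the first has coefficients 0,0,1,1,3,3,6 for degrees 0…6.
[q^6] = 1·6 + 1·1 = 7.

7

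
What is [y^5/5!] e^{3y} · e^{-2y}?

The EGF product rule gives c_5 = Σ_{k_1+k_2=5} C(5; k_1,k_2) · ∏ g_i(k_i), where e^{3y} gives (3)^k; e^{-2y} gives (-2)^k.
g_1(k) for k = 0…5: 1, 3, 9, 27, 81, 243.
g_2(k) for k = 0…5: 1, -2, 4, -8, 16, -32.
c_5 = Σ_k C(5,k)·g_1(k)·g_2(5−k) = 1·1·(-32) + 5·3·16 + 10·9·(-8) + 10·27·4 + 5·81·(-2) + 1·243·1 = −32 + 240 − 720 + 1080 − 810 + 243 = 1.

1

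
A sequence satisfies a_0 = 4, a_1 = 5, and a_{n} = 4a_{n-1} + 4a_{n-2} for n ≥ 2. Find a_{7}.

89920

The ordinary generating function has denominator 1 - 4t - 4t^2.
Iterating the recurrence: a_0,…,a_{7} = 4, 5, 36, 164, 800, 3856, 18624, 89920.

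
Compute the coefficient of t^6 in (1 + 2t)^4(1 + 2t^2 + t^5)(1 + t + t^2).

169

(1 + 2t)^4 has coefficients 1,8,24,32,16 for degrees 0…4.
(1 + 2t^2 + t^5) has coefficients 1,0,2,0,0,1,0 for degrees 0…6.
Finally multiplying by (1 + t + t^2), the product of all factors after the first has coefficients 1,1,3,2,2,1,1 for degrees 0…6.
[t^6] = 1·1 + 8·1 + 24·2 + 32·2 + 16·3 = 169.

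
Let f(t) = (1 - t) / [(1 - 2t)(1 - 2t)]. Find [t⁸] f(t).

1280

The denominator gives the recurrence a_n = 4a_(n−1) − 4a_(n−2) for n ≥ 2; the numerator fixes a_0 = 1, a_1 = 3.
Iterating: 1, 3, 8, 20, 48, 112, 256, 576, 1280, so a_8 = 1280.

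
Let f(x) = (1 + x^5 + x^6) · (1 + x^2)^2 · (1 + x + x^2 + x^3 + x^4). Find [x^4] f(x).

(1 + x^5 + x^6) has coefficients 1,0,0,0,0 for degrees 0…4.
(1 + x^2)^2 has coefficients 1,0,2,0,1 for degrees 0…4.
Finally multiplying by (1 + x + x^2 + x^3 + x^4), the product of all factors after the first has coefficients 1,1,3,3,4 for degrees 0…4.
[x^4] = 1·4 = 4.

4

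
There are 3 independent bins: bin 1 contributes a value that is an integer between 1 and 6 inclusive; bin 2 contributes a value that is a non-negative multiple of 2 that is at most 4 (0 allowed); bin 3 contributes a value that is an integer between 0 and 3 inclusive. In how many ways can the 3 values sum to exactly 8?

10

The generating function for the choices is (q + q^2 + q^3 + q^4 + q^5 + q^6)·(1 + q^2 + q^4)·(1 + q + q^2 + q^3); the count is [q^8].
(q + q^2 + q^3 + q^4 + q^5 + q^6) has coefficients 0,1,1,1,1,1,1 for degrees 0…6.
(1 + q^2 + q^4) has coefficients 1,0,1,0,1,0,0,0,0 for degrees 0…8.
Finally multiplying by (1 + q + q^2 + q^3), the product of all factors after the first has coefficients 1,1,2,2,2,2,1,1,0 for degrees 0…8.
[q^8] = 1·1 + 1·1 + 1·2 + 1·2 + 1·2 + 1·2 = 10.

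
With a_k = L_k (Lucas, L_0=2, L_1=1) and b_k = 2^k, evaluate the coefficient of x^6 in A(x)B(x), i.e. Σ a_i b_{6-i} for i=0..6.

Write out a_i and b_{6-i} for i = 0,…,6 and sum the products.
Σ = 2·64 + 1·32 + 3·16 + 4·8 + 7·4 + 11·2 + 18·1 = 308.

308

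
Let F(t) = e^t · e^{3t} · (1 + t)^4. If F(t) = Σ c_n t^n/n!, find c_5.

18144

The EGF product rule gives c_5 = Σ_{k_1+k_2+k_3=5} C(5; k_1,k_2,k_3) · ∏ g_i(k_i), where e^t gives (1)^k; e^{3t} gives (3)^k; (1+t)^4 gives the falling factorial (4)_k.
g_1(k) for k = 0…5: 1, 1, 1, 1, 1, 1.
g_2(k) for k = 0…5: 1, 3, 9, 27, 81, 243.
g_3(k) for k = 0…5: 1, 4, 12, 24, 24, 0.
First combine the last two factors: h(k) = Σ_j C(k,j)·g_2(j)·g_3(k−j) for k = 0…5: 1, 7, 45, 267, 1473, 7623.
c_5 = Σ_k C(5,k)·g_1(k)·h(5−k) = 1·1·7623 + 5·1·1473 + 10·1·267 + 10·1·45 + 5·1·7 + 1·1·1 = 7623 + 7365 + 2670 + 450 + 35 + 1 = 18144.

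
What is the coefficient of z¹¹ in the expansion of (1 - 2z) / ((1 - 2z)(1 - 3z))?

177147

Partial fractions give a closed form: a_n = (1)·3^n.
At n = 11: a_11 = 177147.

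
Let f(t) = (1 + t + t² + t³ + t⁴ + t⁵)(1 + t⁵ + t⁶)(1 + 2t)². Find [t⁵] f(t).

(1 + t + t² + t³ + t⁴ + t⁵) has coefficients 1,1,1,1,1,1 for degrees 0…5.
(1 + t⁵ + t⁶) has coefficients 1,0,0,0,0,1 for degrees 0…5.
Finally multiplying by (1 + 2t)², the product of all factors after the first has coefficients 1,4,4,0,0,1 for degrees 0…5.
[t⁵] = 1·1 + 1·0 + 1·0 + 1·4 + 1·4 + 1·1 = 10.

10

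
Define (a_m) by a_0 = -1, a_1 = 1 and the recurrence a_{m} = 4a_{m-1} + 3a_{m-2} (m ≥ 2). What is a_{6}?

The ordinary generating function has denominator 1 - 4z - 3z^2.
Iterating the recurrence: a_0,…,a_{6} = -1, 1, 1, 7, 31, 145, 673.

673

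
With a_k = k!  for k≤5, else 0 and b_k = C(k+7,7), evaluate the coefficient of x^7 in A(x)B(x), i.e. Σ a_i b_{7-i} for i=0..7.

Write out a_i and b_{7-i} for i = 0,…,7 and sum the products.
Σ = 1·3432 + 1·1716 + 2·792 + 6·330 + 24·120 + 120·36 + 0·8 + 0·1 = 15912.

15912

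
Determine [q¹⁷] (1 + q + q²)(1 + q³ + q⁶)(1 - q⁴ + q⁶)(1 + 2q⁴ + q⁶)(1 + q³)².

(1 + q + q²) has coefficients 1,1,1 for degrees 0…2.
(1 + q³ + q⁶) has coefficients 1,0,0,1,0,0,1,0,0,0,0,0,0,0,0,0,0,0 for degrees 0…17.
Multiplying by (1 - q⁴ + q⁶) gives running coefficients 1,0,0,1,-1,0,2,-1,0,1,-1,0,1,0,0,0,0,0 for degrees 0…17.
Multiplying by (1 + 2q⁴ + q⁶) gives running coefficients 1,0,0,1,1,0,3,1,-2,2,2,-2,3,1,-2,1,1,0 for degrees 0…17.
Finally multiplying by (1 + q³)², the product of all factors after the first has coefficients 1,0,0,3,1,0,6,3,-2,9,5,-6,10,6,-8,9,5,-6 for degrees 0…17.
[q¹⁷] = 1·(-6) + 1·5 + 1·9 = 8.

8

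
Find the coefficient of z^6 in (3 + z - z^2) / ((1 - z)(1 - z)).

The denominator gives the recurrence a_n = 2a_(n−1) − a_(n−2) for n ≥ 3; the numerator fixes a_0 = 3, a_1 = 7, a_2 = 10.
Iterating: 3, 7, 10, 13, 16, 19, 22, so a_6 = 22.

22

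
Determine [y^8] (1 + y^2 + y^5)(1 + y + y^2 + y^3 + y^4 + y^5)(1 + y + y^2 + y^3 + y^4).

10

(1 + y^2 + y^5) has coefficients 1,0,1,0,0,1 for degrees 0…5.
(1 + y + y^2 + y^3 + y^4 + y^5) has coefficients 1,1,1,1,1,1,0,0,0 for degrees 0…8.
Finally multiplying by (1 + y + y^2 + y^3 + y^4), the product of all factors after the first has coefficients 1,2,3,4,5,5,4,3,2 for degrees 0…8.
[y^8] = 1·2 + 1·4 + 1·4 = 10.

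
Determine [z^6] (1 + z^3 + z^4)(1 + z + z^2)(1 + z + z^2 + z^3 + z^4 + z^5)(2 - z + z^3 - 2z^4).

6

(1 + z^3 + z^4) has coefficients 1,0,0,1,1 for degrees 0…4.
(1 + z + z^2) has coefficients 1,1,1,0,0,0,0 for degrees 0…6.
Multiplying by (1 + z + z^2 + z^3 + z^4 + z^5) gives running coefficients 1,2,3,3,3,3,2 for degrees 0…6.
Finally multiplying by (2 - z + z^3 - 2z^4), the product of all factors after the first has coefficients 2,3,4,4,3,2,-2 for degrees 0…6.
[z^6] = 1·(-2) + 1·4 + 1·4 = 6.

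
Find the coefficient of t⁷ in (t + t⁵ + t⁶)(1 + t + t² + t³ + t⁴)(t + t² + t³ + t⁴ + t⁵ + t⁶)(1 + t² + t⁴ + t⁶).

14

(t + t⁵ + t⁶) has coefficients 0,1,0,0,0,1,1 for degrees 0…6.
(1 + t + t² + t³ + t⁴) has coefficients 1,1,1,1,1,0,0,0 for degrees 0…7.
Multiplying by (t + t² + t³ + t⁴ + t⁵ + t⁶) gives running coefficients 0,1,2,3,4,5,5,4 for degrees 0…7.
Finally multiplying by (1 + t² + t⁴ + t⁶), the product of all factors after the first has coefficients 0,1,2,4,6,9,11,13 for degrees 0…7.
[t⁷] = 1·11 + 1·2 + 1·1 = 14.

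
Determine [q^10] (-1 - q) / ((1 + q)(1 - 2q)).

Partial fractions give a closed form: a_n = (-1)·2^n.
At n = 10: a_10 = -1024.

-1024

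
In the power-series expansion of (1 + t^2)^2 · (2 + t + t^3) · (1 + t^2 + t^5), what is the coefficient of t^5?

(1 + t^2)^2 has coefficients 1,0,2,0,1 for degrees 0…4.
(2 + t + t^3) has coefficients 2,1,0,1,0,0 for degrees 0…5.
Finally multiplying by (1 + t^2 + t^5), the product of all factors after the first has coefficients 2,1,2,2,0,3 for degrees 0…5.
[t^5] = 1·3 + 2·2 + 1·1 = 8.

8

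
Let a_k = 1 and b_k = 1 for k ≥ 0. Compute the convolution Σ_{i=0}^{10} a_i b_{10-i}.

11

The convolution is the t^10 coefficient of A(t)B(t).
Σ = 1·1 + 1·1 + 1·1 + 1·1 + 1·1 + 1·1 + 1·1 + 1·1 + 1·1 + 1·1 + 1·1 = 11.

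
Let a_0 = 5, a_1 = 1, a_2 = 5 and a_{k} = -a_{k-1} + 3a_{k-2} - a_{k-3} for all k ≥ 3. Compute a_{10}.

3941

The ordinary generating function has denominator 1 + q - 3q^2 + q^3.
Iterating the recurrence: a_0,…,a_{10} = 5, 1, 5, -7, 21, -47, 117, -279, 677, -1631, 3941.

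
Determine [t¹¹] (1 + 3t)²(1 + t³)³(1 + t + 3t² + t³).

45

(1 + 3t)² has coefficients 1,6,9 for degrees 0…2.
(1 + t³)³ has coefficients 1,0,0,3,0,0,3,0,0,1,0,0 for degrees 0…11.
Finally multiplying by (1 + t + 3t² + t³), the product of all factors after the first has coefficients 1,1,3,4,3,9,6,3,9,4,1,3 for degrees 0…11.
[t¹¹] = 1·3 + 6·1 + 9·4 = 45.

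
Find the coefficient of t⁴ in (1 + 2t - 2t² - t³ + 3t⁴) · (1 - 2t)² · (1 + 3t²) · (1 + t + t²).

(1 + 2t - 2t² - t³ + 3t⁴) has coefficients 1,2,-2,-1,3 for degrees 0…4.
(1 - 2t)² has coefficients 1,-4,4,0,0 for degrees 0…4.
Multiplying by (1 + 3t²) gives running coefficients 1,-4,7,-12,12 for degrees 0…4.
Finally multiplying by (1 + t + t²), the product of all factors after the first has coefficients 1,-3,4,-9,7 for degrees 0…4.
[t⁴] = 1·7 + 2·(-9) − 2·4 − 1·(-3) + 3·1 = -13.

-13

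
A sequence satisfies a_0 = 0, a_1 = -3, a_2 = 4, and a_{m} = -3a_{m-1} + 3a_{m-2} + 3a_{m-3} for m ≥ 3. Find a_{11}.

The ordinary generating function has denominator 1 + 3y - 3y^2 - 3y^3.
Iterating the recurrence: a_0,…,a_{11} = 0, -3, 4, -21, 66, -249, 882, -3195, 11484, -41391, 149040, -536841.

-536841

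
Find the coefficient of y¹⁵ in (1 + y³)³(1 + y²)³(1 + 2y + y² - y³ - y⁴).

(1 + y³)³ has coefficients 1,0,0,3,0,0,3,0,0,1 for degrees 0…9.
(1 + y²)³ has coefficients 1,0,3,0,3,0,1,0,0,0,0,0,0,0,0,0 for degrees 0…15.
Finally multiplying by (1 + 2y + y² - y³ - y⁴), the product of all factors after the first has coefficients 1,2,4,5,5,3,1,-1,-2,-1,-1,0,0,0,0,0 for degrees 0…15.
[y¹⁵] = 1·0 + 3·0 + 3·(-1) + 1·1 = -2.

-2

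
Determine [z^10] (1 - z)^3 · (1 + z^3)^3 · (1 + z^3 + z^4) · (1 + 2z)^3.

10

(1 - z)^3 has coefficients 1,-3,3,-1 for degrees 0…3.
(1 + z^3)^3 has coefficients 1,0,0,3,0,0,3,0,0,1,0 for degrees 0…10.
Multiplying by (1 + z^3 + z^4) gives running coefficients 1,0,0,4,1,0,6,3,0,4,3 for degrees 0…10.
Finally multiplying by (1 + 2z)^3, the product of all factors after the first has coefficients 1,6,12,12,25,54,50,47,90,88,51 for degrees 0…10.
[z^10] = 1·51 − 3·88 + 3·90 − 1·47 = 10.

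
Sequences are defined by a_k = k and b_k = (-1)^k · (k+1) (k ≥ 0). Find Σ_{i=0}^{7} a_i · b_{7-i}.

4

This is [x^7] in the product of the two ordinary generating functions.
Σ = 0·(-8) + 1·7 + 2·(-6) + 3·5 + 4·(-4) + 5·3 + 6·(-2) + 7·1 = 4.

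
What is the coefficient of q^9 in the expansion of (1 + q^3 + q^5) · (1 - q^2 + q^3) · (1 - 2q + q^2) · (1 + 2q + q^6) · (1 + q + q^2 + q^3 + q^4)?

(1 + q^3 + q^5) has coefficients 1,0,0,1,0,1 for degrees 0…5.
(1 - q^2 + q^3) has coefficients 1,0,-1,1,0,0,0,0,0,0 for degrees 0…9.
Multiplying by (1 - 2q + q^2) gives running coefficients 1,-2,0,3,-3,1,0,0,0,0 for degrees 0…9.
Multiplying by (1 + 2q + q^6) gives running coefficients 1,0,-4,3,3,-5,3,-2,0,3 for degrees 0…9.
Finally multiplying by (1 + q + q^2 + q^3 + q^4), the product of all factors after the first has coefficients 1,1,-3,0,3,-3,0,2,-1,-1 for degrees 0…9.
[q^9] = 1·(-1) + 1·0 + 1·3 = 2.

2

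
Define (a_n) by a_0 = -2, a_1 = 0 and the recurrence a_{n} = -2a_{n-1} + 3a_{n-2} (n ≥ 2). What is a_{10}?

The ordinary generating function has denominator 1 + 2q - 3q^2.
Iterating the recurrence: a_0,…,a_{10} = -2, 0, -6, 12, -42, 120, -366, 1092, -3282, 9840, -29526.

-29526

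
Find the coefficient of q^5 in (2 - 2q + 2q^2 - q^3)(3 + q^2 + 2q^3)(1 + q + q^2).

(2 - 2q + 2q^2 - q^3) has coefficients 2,-2,2,-1 for degrees 0…3.
(3 + q^2 + 2q^3) has coefficients 3,0,1,2,0,0 for degrees 0…5.
Finally multiplying by (1 + q + q^2), the product of all factors after the first has coefficients 3,3,4,3,3,2 for degrees 0…5.
[q^5] = 2·2 − 2·3 + 2·3 − 1·4 = 0.

0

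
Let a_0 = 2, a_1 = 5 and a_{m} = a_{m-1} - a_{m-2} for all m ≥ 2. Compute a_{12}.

2

The ordinary generating function has denominator 1 - z + z^2.
Iterating the recurrence: a_0,…,a_{12} = 2, 5, 3, -2, -5, -3, 2, 5, 3, -2, -5, -3, 2.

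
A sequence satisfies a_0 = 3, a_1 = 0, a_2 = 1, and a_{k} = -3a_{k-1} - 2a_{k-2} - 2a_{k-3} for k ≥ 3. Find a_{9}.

-2343

The ordinary generating function has denominator 1 + 3q + 2q^2 + 2q^3.
Iterating the recurrence: a_0,…,a_{9} = 3, 0, 1, -9, 25, -59, 145, -367, 929, -2343.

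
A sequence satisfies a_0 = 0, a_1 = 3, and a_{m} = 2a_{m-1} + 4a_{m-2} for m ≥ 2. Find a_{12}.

884736

The ordinary generating function has denominator 1 - 2t - 4t^2.
Iterating the recurrence: a_0,…,a_{12} = 0, 3, 6, 24, 72, 240, 768, 2496, 8064, 26112, 84480, 273408, 884736.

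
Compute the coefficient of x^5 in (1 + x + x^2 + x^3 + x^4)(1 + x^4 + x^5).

(1 + x + x^2 + x^3 + x^4) has coefficients 1,1,1,1,1 for degrees 0…4.
(1 + x^4 + x^5) has coefficients 1,0,0,0,1,1 for degrees 0…5.
[x^5] = 1·1 + 1·1 + 1·0 + 1·0 + 1·0 = 2.

2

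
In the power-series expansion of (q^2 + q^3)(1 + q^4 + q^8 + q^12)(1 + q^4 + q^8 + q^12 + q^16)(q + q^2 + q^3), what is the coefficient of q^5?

2

(q^2 + q^3) has coefficients 0,0,1,1 for degrees 0…3.
(1 + q^4 + q^8 + q^12) has coefficients 1,0,0,0,1,0 for degrees 0…5.
Multiplying by (1 + q^4 + q^8 + q^12 + q^16) gives running coefficients 1,0,0,0,2,0 for degrees 0…5.
Finally multiplying by (q + q^2 + q^3), the product of all factors after the first has coefficients 0,1,1,1,0,2 for degrees 0…5.
[q^5] = 1·1 + 1·1 = 2.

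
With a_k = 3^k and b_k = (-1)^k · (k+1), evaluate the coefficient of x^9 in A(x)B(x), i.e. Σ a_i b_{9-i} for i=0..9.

11069

This is [x^9] in the product of the two ordinary generating functions.
Σ = 1·(-10) + 3·9 + 9·(-8) + 27·7 + 81·(-6) + 243·5 + 729·(-4) + 2187·3 + 6561·(-2) + 19683·1 = 11069.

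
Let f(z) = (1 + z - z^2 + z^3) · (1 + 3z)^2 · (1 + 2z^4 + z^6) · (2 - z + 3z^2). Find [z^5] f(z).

(1 + z - z^2 + z^3) has coefficients 1,1,-1,1 for degrees 0…3.
(1 + 3z)^2 has coefficients 1,6,9,0,0,0 for degrees 0…5.
Multiplying by (1 + 2z^4 + z^6) gives running coefficients 1,6,9,0,2,12 for degrees 0…5.
Finally multiplying by (2 - z + 3z^2), the product of all factors after the first has coefficients 2,11,15,9,31,22 for degrees 0…5.
[z^5] = 1·22 + 1·31 − 1·9 + 1·15 = 59.

59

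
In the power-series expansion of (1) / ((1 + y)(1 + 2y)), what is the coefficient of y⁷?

-255

The denominator gives the recurrence a_n = −3a_(n−1) − 2a_(n−2) for n ≥ 3; the numerator fixes a_0 = 1, a_1 = -3, a_2 = 7.
Iterating: 1, -3, 7, -15, 31, -63, 127, -255, so a_7 = -255.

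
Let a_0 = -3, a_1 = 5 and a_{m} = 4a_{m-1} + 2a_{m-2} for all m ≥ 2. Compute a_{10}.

The ordinary generating function has denominator 1 - 4t - 2t^2.
Iterating the recurrence: a_0,…,a_{10} = -3, 5, 14, 66, 292, 1300, 5784, 25736, 114512, 509520, 2267104.

2267104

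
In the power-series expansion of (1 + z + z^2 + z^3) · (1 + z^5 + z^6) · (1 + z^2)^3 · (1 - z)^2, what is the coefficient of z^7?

4

(1 + z + z^2 + z^3) has coefficients 1,1,1,1 for degrees 0…3.
(1 + z^5 + z^6) has coefficients 1,0,0,0,0,1,1,0 for degrees 0…7.
Multiplying by (1 + z^2)^3 gives running coefficients 1,0,3,0,3,1,2,3 for degrees 0…7.
Finally multiplying by (1 - z)^2, the product of all factors after the first has coefficients 1,-2,4,-6,6,-5,3,0 for degrees 0…7.
[z^7] = 1·0 + 1·3 + 1·(-5) + 1·6 = 4.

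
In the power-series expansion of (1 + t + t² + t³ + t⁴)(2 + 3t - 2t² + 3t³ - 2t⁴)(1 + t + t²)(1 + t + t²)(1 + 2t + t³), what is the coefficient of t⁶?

(1 + t + t² + t³ + t⁴) has coefficients 1,1,1,1,1 for degrees 0…4.
(2 + 3t - 2t² + 3t³ - 2t⁴) has coefficients 2,3,-2,3,-2,0,0 for degrees 0…6.
Multiplying by (1 + t + t²) gives running coefficients 2,5,3,4,-1,1,-2 for degrees 0…6.
Multiplying by (1 + t + t²) gives running coefficients 2,7,10,12,6,4,-2 for degrees 0…6.
Finally multiplying by (1 + 2t + t³), the product of all factors after the first has coefficients 2,11,24,34,37,26,18 for degrees 0…6.
[t⁶] = 1·18 + 1·26 + 1·37 + 1·34 + 1·24 = 139.

139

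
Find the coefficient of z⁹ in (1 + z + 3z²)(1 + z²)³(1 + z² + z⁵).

13

(1 + z + 3z²) has coefficients 1,1,3 for degrees 0…2.
(1 + z²)³ has coefficients 1,0,3,0,3,0,1,0,0,0 for degrees 0…9.
Finally multiplying by (1 + z² + z⁵), the product of all factors after the first has coefficients 1,0,4,0,6,1,4,3,1,3 for degrees 0…9.
[z⁹] = 1·3 + 1·1 + 3·3 = 13.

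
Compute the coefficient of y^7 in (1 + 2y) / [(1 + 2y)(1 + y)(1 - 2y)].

The denominator gives the recurrence a_n = −a_(n−1) + 4a_(n−2) + 4a_(n−3) for n ≥ 3; the numerator fixes a_0 = 1, a_1 = 1, a_2 = 3.
Iterating: 1, 1, 3, 5, 11, 21, 43, 85, so a_7 = 85.

85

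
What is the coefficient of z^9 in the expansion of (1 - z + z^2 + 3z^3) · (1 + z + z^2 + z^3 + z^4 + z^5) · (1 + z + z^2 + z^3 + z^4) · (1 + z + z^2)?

(1 - z + z^2 + 3z^3) has coefficients 1,-1,1,3 for degrees 0…3.
(1 + z + z^2 + z^3 + z^4 + z^5) has coefficients 1,1,1,1,1,1,0,0,0,0 for degrees 0…9.
Multiplying by (1 + z + z^2 + z^3 + z^4) gives running coefficients 1,2,3,4,5,5,4,3,2,1 for degrees 0…9.
Finally multiplying by (1 + z + z^2), the product of all factors after the first has coefficients 1,3,6,9,12,14,14,12,9,6 for degrees 0…9.
[z^9] = 1·6 − 1·9 + 1·12 + 3·14 = 51.

51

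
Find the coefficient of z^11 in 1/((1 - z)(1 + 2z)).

Partial fractions give a closed form: a_n = (1/3)·1^n + (2/3)·(-2)^n.
At n = 11: a_11 = -1365.

-1365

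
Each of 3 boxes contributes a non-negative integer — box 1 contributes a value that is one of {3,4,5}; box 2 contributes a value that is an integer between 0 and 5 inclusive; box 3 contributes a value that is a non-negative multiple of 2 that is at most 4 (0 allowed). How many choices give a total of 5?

4

The generating function for the choices is (y^3 + y^4 + y^5)·(1 + y + y^2 + y^3 + y^4 + y^5)·(1 + y^2 + y^4); the count is [y^5].
(y^3 + y^4 + y^5) has coefficients 0,0,0,1,1,1 for degrees 0…5.
(1 + y + y^2 + y^3 + y^4 + y^5) has coefficients 1,1,1,1,1,1 for degrees 0…5.
Finally multiplying by (1 + y^2 + y^4), the product of all factors after the first has coefficients 1,1,2,2,3,3 for degrees 0…5.
[y^5] = 1·2 + 1·1 + 1·1 = 4.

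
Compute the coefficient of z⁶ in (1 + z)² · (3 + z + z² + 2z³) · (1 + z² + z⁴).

(1 + z)² has coefficients 1,2,1 for degrees 0…2.
(3 + z + z² + 2z³) has coefficients 3,1,1,2,0,0,0 for degrees 0…6.
Finally multiplying by (1 + z² + z⁴), the product of all factors after the first has coefficients 3,1,4,3,4,3,1 for degrees 0…6.
[z⁶] = 1·1 + 2·3 + 1·4 = 11.

11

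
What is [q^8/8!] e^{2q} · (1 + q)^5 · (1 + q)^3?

8546432

The EGF product rule gives c_8 = Σ_{k_1+k_2+k_3=8} C(8; k_1,k_2,k_3) · ∏ g_i(k_i), where e^{2q} gives (2)^k; (1+q)^5 gives the falling factorial (5)_k; (1+q)^3 gives the falling factorial (3)_k.
g_1(k) for k = 0…8: 1, 2, 4, 8, 16, 32, 64, 128, 256.
g_2(k) for k = 0…8: 1, 5, 20, 60, 120, 120, 0, 0, 0.
g_3(k) for k = 0…8: 1, 3, 6, 6, 0, 0, 0, 0, 0.
First combine the last two factors: h(k) = Σ_j C(k,j)·g_2(j)·g_3(k−j) for k = 0…8: 1, 8, 56, 336, 1680, 6720, 20160, 40320, 40320.
c_8 = Σ_k C(8,k)·g_1(k)·h(8−k) = 1·1·40320 + 8·2·40320 + 28·4·20160 + 56·8·6720 + 70·16·1680 + 56·32·336 + 28·64·56 + 8·128·8 + 1·256·1 = 40320 + 645120 + 2257920 + 3010560 + 1881600 + 602112 + 100352 + 8192 + 256 = 8546432.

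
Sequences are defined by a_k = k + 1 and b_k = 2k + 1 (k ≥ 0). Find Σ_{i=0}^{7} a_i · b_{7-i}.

This is [x^7] in the product of the two ordinary generating functions.
Σ = 1·15 + 2·13 + 3·11 + 4·9 + 5·7 + 6·5 + 7·3 + 8·1 = 204.

204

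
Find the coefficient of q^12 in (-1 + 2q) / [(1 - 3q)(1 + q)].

-132861

Partial fractions give a closed form: a_n = (-1/4)·3^n + (-3/4)·(-1)^n.
At n = 12: a_12 = -132861.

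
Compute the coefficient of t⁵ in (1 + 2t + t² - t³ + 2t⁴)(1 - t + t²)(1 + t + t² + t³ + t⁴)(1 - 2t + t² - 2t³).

(1 + 2t + t² - t³ + 2t⁴) has coefficients 1,2,1,-1,2 for degrees 0…4.
(1 - t + t²) has coefficients 1,-1,1,0,0,0 for degrees 0…5.
Multiplying by (1 + t + t² + t³ + t⁴) gives running coefficients 1,0,1,1,1,0 for degrees 0…5.
Finally multiplying by (1 - 2t + t² - 2t³), the product of all factors after the first has coefficients 1,-2,2,-3,0,-3 for degrees 0…5.
[t⁵] = 1·(-3) + 2·0 + 1·(-3) − 1·2 + 2·(-2) = -12.

-12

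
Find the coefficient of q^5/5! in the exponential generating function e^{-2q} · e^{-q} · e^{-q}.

The EGF product rule gives c_5 = Σ_{k_1+k_2+k_3=5} C(5; k_1,k_2,k_3) · ∏ g_i(k_i), where e^{-2q} gives (-2)^k; e^{-q} gives (-1)^k; e^{-q} gives (-1)^k.
g_1(k) for k = 0…5: 1, -2, 4, -8, 16, -32.
g_2(k) for k = 0…5: 1, -1, 1, -1, 1, -1.
g_3(k) for k = 0…5: 1, -1, 1, -1, 1, -1.
First combine the last two factors: h(k) = Σ_j C(k,j)·g_2(j)·g_3(k−j) for k = 0…5: 1, -2, 4, -8, 16, -32.
c_5 = Σ_k C(5,k)·g_1(k)·h(5−k) = 1·1·(-32) + 5·(-2)·16 + 10·4·(-8) + 10·(-8)·4 + 5·16·(-2) + 1·(-32)·1 = −32 − 160 − 320 − 320 − 160 − 32 = -1024.

-1024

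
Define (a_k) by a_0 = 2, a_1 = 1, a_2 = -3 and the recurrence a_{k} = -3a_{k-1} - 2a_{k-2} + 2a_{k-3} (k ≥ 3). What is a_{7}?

The ordinary generating function has denominator 1 + 3x + 2x^2 - 2x^3.
Iterating the recurrence: a_0,…,a_{7} = 2, 1, -3, 11, -25, 47, -69, 63.

63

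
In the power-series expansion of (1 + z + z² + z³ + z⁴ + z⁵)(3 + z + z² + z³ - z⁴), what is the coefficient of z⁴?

(1 + z + z² + z³ + z⁴ + z⁵) has coefficients 1,1,1,1,1 for degrees 0…4.
(3 + z + z² + z³ - z⁴) has coefficients 3,1,1,1,-1 for degrees 0…4.
[z⁴] = 1·(-1) + 1·1 + 1·1 + 1·1 + 1·3 = 5.

5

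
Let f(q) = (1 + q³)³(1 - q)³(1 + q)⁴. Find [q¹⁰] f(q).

(1 + q³)³ has coefficients 1,0,0,3,0,0,3,0,0,1 for degrees 0…9.
(1 - q)³ has coefficients 1,-3,3,-1,0,0,0,0,0,0,0 for degrees 0…10.
Finally multiplying by (1 + q)⁴, the product of all factors after the first has coefficients 1,1,-3,-3,3,3,-1,-1,0,0,0 for degrees 0…10.
[q¹⁰] = 1·0 + 3·(-1) + 3·3 + 1·1 = 7.

7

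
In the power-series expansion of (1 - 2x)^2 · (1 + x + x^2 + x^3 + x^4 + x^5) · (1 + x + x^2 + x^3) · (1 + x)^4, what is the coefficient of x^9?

76

(1 - 2x)^2 has coefficients 1,-4,4 for degrees 0…2.
(1 + x + x^2 + x^3 + x^4 + x^5) has coefficients 1,1,1,1,1,1,0,0,0,0 for degrees 0…9.
Multiplying by (1 + x + x^2 + x^3) gives running coefficients 1,2,3,4,4,4,3,2,1,0 for degrees 0…9.
Finally multiplying by (1 + x)^4, the product of all factors after the first has coefficients 1,6,17,32,47,58,62,58,47,32 for degrees 0…9.
[x^9] = 1·32 − 4·47 + 4·58 = 76.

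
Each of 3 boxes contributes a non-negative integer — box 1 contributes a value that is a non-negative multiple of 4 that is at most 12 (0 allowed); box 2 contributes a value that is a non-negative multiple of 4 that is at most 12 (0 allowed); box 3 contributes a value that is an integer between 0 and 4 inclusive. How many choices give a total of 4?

3

The generating function for the choices is (1 + t⁴ + t⁸ + t¹²)·(1 + t⁴ + t⁸ + t¹²)·(1 + t + t² + t³ + t⁴); the count is [t⁴].
(1 + t⁴ + t⁸ + t¹²) has coefficients 1,0,0,0,1 for degrees 0…4.
(1 + t⁴ + t⁸ + t¹²) has coefficients 1,0,0,0,1 for degrees 0…4.
Finally multiplying by (1 + t + t² + t³ + t⁴), the product of all factors after the first has coefficients 1,1,1,1,2 for degrees 0…4.
[t⁴] = 1·2 + 1·1 = 3.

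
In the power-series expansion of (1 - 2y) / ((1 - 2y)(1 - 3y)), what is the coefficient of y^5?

The denominator gives the recurrence a_n = 5a_(n−1) − 6a_(n−2) for n ≥ 2; the numerator fixes a_0 = 1, a_1 = 3.
Iterating: 1, 3, 9, 27, 81, 243, so a_5 = 243.

243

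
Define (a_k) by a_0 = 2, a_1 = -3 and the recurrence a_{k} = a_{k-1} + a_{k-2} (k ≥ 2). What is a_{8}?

The ordinary generating function has denominator 1 - x - x^2.
Iterating the recurrence: a_0,…,a_{8} = 2, -3, -1, -4, -5, -9, -14, -23, -37.

-37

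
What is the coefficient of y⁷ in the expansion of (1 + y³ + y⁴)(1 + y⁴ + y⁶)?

1

(1 + y³ + y⁴) has coefficients 1,0,0,1,1 for degrees 0…4.
(1 + y⁴ + y⁶) has coefficients 1,0,0,0,1,0,1,0 for degrees 0…7.
[y⁷] = 1·0 + 1·1 + 1·0 = 1.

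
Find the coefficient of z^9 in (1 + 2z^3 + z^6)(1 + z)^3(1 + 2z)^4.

(1 + 2z^3 + z^6) has coefficients 1,0,0,2,0,0,1 for degrees 0…6.
(1 + z)^3 has coefficients 1,3,3,1,0,0,0,0,0,0 for degrees 0…9.
Finally multiplying by (1 + 2z)^4, the product of all factors after the first has coefficients 1,11,51,129,192,168,80,16,0,0 for degrees 0…9.
[z^9] = 1·0 + 2·80 + 1·129 = 289.

289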